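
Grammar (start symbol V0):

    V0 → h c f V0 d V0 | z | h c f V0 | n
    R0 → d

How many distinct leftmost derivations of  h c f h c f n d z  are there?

2

Parse trees for h c f h c f n d z:
  [V0 h c f [V0 h c f [V0 n]] d [V0 z]]
  [V0 h c f [V0 h c f [V0 n] d [V0 z]]]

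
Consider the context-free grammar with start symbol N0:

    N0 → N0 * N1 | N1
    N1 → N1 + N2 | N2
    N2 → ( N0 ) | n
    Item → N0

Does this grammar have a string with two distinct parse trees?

Unambiguous

Only N0, N1, N2 are reachable from N0; ignoring the rest: This is a standard precedence ladder (N0 over N1 over N2), with each level left-recursive on its own operator ('*' at N0, '+' at N1). That structure is LR(1), hence unambiguous.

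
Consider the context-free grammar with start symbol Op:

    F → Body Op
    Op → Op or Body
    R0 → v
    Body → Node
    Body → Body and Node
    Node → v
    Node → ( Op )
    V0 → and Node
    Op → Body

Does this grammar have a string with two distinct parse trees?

Only Op, Body, Node are reachable from Op; ignoring the rest: Op → Op or Body | Body  ;  Body → Body and Node | Node  — a left-associative chain with Node at the bottom. Each string factors uniquely by precedence.

Unambiguous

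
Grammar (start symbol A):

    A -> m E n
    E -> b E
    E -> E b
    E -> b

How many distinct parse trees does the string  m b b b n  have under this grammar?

Parse trees for m b b b n:
  [A m [E b [E b [E b]]] n]
  [A m [E b [E [E b] b]] n]
  [A m [E [E b [E b]] b] n]
  [A m [E [E [E b] b] b] n]

4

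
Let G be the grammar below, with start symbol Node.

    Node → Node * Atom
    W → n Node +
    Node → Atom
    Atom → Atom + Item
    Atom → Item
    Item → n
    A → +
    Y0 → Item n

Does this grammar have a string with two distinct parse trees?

Unambiguous

(Y0, A, W are unreachable from Node, so their rules don't affect L(Node).) Node → Node * Atom | Atom  ;  Atom → Atom + Item | Item  — a left-associative chain with Item at the bottom. Each string factors uniquely by precedence.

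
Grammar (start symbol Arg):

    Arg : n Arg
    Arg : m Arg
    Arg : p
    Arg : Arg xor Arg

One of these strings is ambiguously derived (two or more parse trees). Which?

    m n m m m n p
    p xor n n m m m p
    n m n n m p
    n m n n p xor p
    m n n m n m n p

m n m m m n p: 1 tree
p xor n n m m m p: 1 tree
n m n n m p: 1 tree
n m n n p xor p: 5 trees
m n n m n m n p: 1 tree

n m n n p xor p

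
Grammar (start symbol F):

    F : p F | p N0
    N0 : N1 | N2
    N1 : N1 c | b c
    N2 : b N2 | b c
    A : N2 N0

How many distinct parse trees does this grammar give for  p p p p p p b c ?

2

Parse trees for p p p p p p b c:
  [F p [F p [F p [F p [F p [F p [N0 [N1 b c]]]]]]]]
  [F p [F p [F p [F p [F p [F p [N0 [N2 b c]]]]]]]]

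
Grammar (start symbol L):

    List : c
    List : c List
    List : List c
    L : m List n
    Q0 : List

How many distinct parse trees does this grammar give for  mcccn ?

Parse trees for mcccn:
  [L m [List c [List c [List c]]] n]
  [L m [List c [List [List c] c]] n]
  [L m [List [List c [List c]] c] n]
  [L m [List [List [List c] c] c] n]

4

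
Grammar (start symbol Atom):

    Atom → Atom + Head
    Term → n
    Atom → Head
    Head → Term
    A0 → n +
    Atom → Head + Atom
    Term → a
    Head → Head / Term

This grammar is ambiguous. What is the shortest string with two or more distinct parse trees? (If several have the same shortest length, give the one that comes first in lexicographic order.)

length 1: no string has ≥2 trees
length 3: a + a has 2 parse trees

Two derivations of a + a:
  Atom ⇒ Atom + Head ⇒ Head + Head ⇒ Term + Head ⇒ a + Head ⇒ a + Term ⇒ a + a
  Atom ⇒ Head + Atom ⇒ Term + Atom ⇒ a + Atom ⇒ a + Head ⇒ a + Term ⇒ a + a

a + a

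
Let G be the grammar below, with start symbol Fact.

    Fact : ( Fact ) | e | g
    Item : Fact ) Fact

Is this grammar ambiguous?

Unambiguous

Only Fact is reachable from Fact; ignoring the rest: Each string is a nest of matched brackets around a single atom. An opening bracket forces the recursive rule; an atom forces the base rule.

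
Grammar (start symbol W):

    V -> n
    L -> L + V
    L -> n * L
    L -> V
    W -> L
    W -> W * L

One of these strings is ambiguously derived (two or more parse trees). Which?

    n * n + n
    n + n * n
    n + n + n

n * n + n

n * n + n: 3 trees
n + n * n: 1 tree
n + n + n: 1 tree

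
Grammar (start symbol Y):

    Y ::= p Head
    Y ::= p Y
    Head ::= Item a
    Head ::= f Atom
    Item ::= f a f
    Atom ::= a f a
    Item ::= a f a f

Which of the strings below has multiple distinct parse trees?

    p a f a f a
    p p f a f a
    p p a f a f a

p a f a f a: 1 tree
p p f a f a: 2 trees
p p a f a f a: 1 tree

p p f a f a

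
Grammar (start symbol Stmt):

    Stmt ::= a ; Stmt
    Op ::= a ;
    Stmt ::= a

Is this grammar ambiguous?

Unambiguous

(Op is unreachable from Stmt, so its rules don't affect L(Stmt).) Right-recursive list with a separator: after each atom, whether the separator follows determines the rule. One parse per string.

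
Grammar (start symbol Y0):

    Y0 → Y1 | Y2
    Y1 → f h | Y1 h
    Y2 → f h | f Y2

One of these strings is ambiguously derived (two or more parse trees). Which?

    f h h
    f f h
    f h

f h

f h h: 1 tree
f f h: 1 tree
f h: 2 trees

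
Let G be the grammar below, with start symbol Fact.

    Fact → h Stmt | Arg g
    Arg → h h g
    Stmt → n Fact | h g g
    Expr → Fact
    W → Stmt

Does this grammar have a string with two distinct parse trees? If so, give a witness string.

Witness: h h g g

Derivation 1: Fact ⇒ h Stmt ⇒ h h g g
Derivation 2: Fact ⇒ Arg g ⇒ h h g g

Two distinct leftmost derivations for the same string.

Ambiguous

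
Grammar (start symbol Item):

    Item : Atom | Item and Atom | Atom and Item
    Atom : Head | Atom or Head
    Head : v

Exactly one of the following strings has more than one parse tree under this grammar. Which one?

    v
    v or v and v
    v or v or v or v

v: 1 tree
v or v and v: 2 trees
v or v or v or v: 1 tree

v or v and v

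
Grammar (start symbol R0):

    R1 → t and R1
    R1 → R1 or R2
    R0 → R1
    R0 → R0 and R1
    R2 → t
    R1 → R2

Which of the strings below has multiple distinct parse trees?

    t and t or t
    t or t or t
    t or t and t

t and t or t

t and t or t: 3 trees
t or t or t: 1 tree
t or t and t: 1 tree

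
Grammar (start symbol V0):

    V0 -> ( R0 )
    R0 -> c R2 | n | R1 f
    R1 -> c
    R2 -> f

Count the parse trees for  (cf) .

Parse trees for (cf):
  [V0 ( [R0 c [R2 f]] )]
  [V0 ( [R0 [R1 c] f] )]

2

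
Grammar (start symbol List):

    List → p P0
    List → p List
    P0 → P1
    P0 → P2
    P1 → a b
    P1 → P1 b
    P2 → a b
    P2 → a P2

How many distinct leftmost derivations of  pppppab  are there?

Parse trees for pppppab:
  [List p [List p [List p [List p [List p [P0 [P1 a b]]]]]]]
  [List p [List p [List p [List p [List p [P0 [P2 a b]]]]]]]

2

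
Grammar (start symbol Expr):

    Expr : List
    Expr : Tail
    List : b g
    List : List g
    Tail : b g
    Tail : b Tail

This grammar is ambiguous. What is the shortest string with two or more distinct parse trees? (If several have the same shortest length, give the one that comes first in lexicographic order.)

b g

length 2: b g has 2 parse trees

Two derivations of b g:
  Expr ⇒ List ⇒ b g
  Expr ⇒ Tail ⇒ b g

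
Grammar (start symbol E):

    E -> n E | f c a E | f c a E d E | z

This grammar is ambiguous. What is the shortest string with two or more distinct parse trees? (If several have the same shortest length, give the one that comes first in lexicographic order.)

length 1: no string has ≥2 trees
length 2: no string has ≥2 trees
length 3: no string has ≥2 trees
length 4: no string has ≥2 trees
length 5: no string has ≥2 trees
length 6: no string has ≥2 trees
length 7: no string has ≥2 trees
length 8: no string has ≥2 trees
length 9: f c a f c a z d z has 2 parse trees

Two derivations of f c a f c a z d z:
  E ⇒ f c a E ⇒ f c a f c a E d E ⇒ f c a f c a z d E ⇒ f c a f c a z d z
  E ⇒ f c a E d E ⇒ f c a f c a E d E ⇒ f c a f c a z d E ⇒ f c a f c a z d z

f c a f c a z d z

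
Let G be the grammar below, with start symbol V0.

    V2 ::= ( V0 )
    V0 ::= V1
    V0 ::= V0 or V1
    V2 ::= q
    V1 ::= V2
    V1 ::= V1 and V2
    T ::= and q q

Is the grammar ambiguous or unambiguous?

(T is unreachable from V0, so its rules don't affect L(V0).) The grammar is stratified — V0 handles 'or' (left-recursive), V1 handles 'and', V2 atoms. Each operator has a fixed associativity and precedence level, so every string has one parse.

Unambiguous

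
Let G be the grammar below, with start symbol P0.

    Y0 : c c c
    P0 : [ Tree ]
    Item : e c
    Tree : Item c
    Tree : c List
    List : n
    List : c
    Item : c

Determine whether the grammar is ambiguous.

Ambiguous

Witness: [ c c ]

Derivation 1: P0 ⇒ [ Tree ] ⇒ [ Item c ] ⇒ [ c c ]
Derivation 2: P0 ⇒ [ Tree ] ⇒ [ c List ] ⇒ [ c c ]

Two distinct leftmost derivations for the same string.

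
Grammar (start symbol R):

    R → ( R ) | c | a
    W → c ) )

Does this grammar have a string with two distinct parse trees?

Only R is reachable from R; ignoring the rest: L(R) is { openⁿ atom closeⁿ : n ≥ 0 }. The bracket depth fixes n, and the derivation is forced at every step.

Unambiguous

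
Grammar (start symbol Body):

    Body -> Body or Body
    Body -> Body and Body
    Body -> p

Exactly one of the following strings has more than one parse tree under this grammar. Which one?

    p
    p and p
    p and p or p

p: 1 tree
p and p: 1 tree
p and p or p: 2 trees

p and p or p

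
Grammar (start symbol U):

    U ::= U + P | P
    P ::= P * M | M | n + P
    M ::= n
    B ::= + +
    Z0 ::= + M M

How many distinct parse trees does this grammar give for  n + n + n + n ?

8

Parse trees for n + n + n + n:
  [U [U [P [M n]]] + [P n + [P n + [P [M n]]]]]
  [U [U [U [P [M n]]] + [P [M n]]] + [P n + [P [M n]]]]
  [U [U [P n + [P [M n]]]] + [P n + [P [M n]]]]
  [U [U [U [P [M n]]] + [P n + [P [M n]]]] + [P [M n]]]
  [U [U [U [U [P [M n]]] + [P [M n]]] + [P [M n]]] + [P [M n]]]
  [U [U [U [P n + [P [M n]]]] + [P [M n]]] + [P [M n]]]
  [U [U [P n + [P n + [P [M n]]]]] + [P [M n]]]
  [U [P n + [P n + [P n + [P [M n]]]]]]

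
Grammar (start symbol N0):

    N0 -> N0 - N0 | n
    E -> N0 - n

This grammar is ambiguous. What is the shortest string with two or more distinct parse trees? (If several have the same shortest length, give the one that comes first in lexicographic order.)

n - n - n

length 1: no string has ≥2 trees
length 3: no string has ≥2 trees
length 5: n - n - n has 2 parse trees

Two derivations of n - n - n:
  N0 ⇒ N0 - N0 ⇒ N0 - N0 - N0 ⇒ n - N0 - N0 ⇒ n - n - N0 ⇒ n - n - n
  N0 ⇒ N0 - N0 ⇒ n - N0 ⇒ n - N0 - N0 ⇒ n - n - N0 ⇒ n - n - n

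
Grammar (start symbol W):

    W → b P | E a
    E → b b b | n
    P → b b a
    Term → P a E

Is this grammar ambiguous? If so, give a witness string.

Ambiguous

Witness: b b b a

Derivation 1: W ⇒ b P ⇒ b b b a
Derivation 2: W ⇒ E a ⇒ b b b a

Two distinct leftmost derivations for the same string.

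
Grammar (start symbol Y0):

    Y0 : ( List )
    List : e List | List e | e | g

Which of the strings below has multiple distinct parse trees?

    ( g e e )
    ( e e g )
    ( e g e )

( g e e ): 1 tree
( e e g ): 1 tree
( e g e ): 2 trees

( e g e )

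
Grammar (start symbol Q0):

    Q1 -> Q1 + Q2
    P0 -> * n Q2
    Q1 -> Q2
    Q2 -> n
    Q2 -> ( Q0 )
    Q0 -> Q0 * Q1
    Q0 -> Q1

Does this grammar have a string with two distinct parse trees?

Unambiguous

(P0 is unreachable from Q0, so its rules don't affect L(Q0).) This is a standard precedence ladder (Q0 over Q1 over Q2), with each level left-recursive on its own operator ('*' at Q0, '+' at Q1). That structure is LR(1), hence unambiguous.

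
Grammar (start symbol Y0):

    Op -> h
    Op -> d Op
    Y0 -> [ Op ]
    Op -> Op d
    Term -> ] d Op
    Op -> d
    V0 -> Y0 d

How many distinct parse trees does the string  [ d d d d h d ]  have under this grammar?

5

Parse trees for [ d d d d h d ]:
  [Y0 [ [Op d [Op d [Op d [Op d [Op [Op h] d]]]]] ]]
  [Y0 [ [Op d [Op d [Op d [Op [Op d [Op h]] d]]]] ]]
  [Y0 [ [Op d [Op d [Op [Op d [Op d [Op h]]] d]]] ]]
  [Y0 [ [Op d [Op [Op d [Op d [Op d [Op h]]]] d]] ]]
  [Y0 [ [Op [Op d [Op d [Op d [Op d [Op h]]]]] d] ]]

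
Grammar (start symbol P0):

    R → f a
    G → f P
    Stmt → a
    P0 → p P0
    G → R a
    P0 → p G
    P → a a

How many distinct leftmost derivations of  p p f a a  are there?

2

Parse trees for p p f a a:
  [P0 p [P0 p [G f [P a a]]]]
  [P0 p [P0 p [G [R f a] a]]]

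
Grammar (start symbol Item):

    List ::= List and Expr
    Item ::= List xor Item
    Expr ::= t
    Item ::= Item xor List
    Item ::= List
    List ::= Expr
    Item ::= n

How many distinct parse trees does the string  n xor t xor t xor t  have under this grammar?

1

Parse trees for n xor t xor t xor t:
  [Item [Item [Item [Item n] xor [List [Expr t]]] xor [List [Expr t]]] xor [List [Expr t]]]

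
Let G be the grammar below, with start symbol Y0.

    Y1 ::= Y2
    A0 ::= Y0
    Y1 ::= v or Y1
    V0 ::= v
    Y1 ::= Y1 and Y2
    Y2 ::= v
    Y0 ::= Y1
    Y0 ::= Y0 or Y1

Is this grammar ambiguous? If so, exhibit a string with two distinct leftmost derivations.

Ambiguous

Witness: v or v

Derivation 1: Y0 ⇒ Y1 ⇒ v or Y1 ⇒ v or Y2 ⇒ v or v
Derivation 2: Y0 ⇒ Y0 or Y1 ⇒ Y1 or Y1 ⇒ Y2 or Y1 ⇒ v or Y1 ⇒ v or Y2 ⇒ v or v

Two distinct leftmost derivations for the same string.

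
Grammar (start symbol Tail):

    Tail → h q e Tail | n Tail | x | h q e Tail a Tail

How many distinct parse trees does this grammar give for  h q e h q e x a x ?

2

Parse trees for h q e h q e x a x:
  [Tail h q e [Tail h q e [Tail x] a [Tail x]]]
  [Tail h q e [Tail h q e [Tail x]] a [Tail x]]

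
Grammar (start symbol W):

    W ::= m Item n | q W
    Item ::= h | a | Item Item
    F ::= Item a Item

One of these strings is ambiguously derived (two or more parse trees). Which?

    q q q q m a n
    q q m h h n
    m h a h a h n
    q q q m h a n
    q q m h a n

m h a h a h n

q q q q m a n: 1 tree
q q m h h n: 1 tree
m h a h a h n: 14 trees
q q q m h a n: 1 tree
q q m h a n: 1 tree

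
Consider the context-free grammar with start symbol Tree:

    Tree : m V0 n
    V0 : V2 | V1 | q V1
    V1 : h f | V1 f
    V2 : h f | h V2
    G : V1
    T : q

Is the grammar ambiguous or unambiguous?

Witness: m h f n

Derivation 1: Tree ⇒ m V0 n ⇒ m V2 n ⇒ m h f n
Derivation 2: Tree ⇒ m V0 n ⇒ m V1 n ⇒ m h f n

Two distinct leftmost derivations for the same string.

Ambiguous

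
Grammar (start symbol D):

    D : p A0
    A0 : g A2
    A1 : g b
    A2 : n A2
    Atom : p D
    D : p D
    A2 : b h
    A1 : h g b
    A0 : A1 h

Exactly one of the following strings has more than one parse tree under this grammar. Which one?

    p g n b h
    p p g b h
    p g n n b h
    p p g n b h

p p g b h

p g n b h: 1 tree
p p g b h: 2 trees
p g n n b h: 1 tree
p p g n b h: 1 tree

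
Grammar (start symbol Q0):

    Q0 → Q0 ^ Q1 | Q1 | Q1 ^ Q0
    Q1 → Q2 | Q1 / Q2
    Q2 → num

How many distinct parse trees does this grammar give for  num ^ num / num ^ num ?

Parse trees for num ^ num / num ^ num:
  [Q0 [Q0 [Q0 [Q1 [Q2 num]]] ^ [Q1 [Q1 [Q2 num]] / [Q2 num]]] ^ [Q1 [Q2 num]]]
  [Q0 [Q0 [Q1 [Q2 num]] ^ [Q0 [Q1 [Q1 [Q2 num]] / [Q2 num]]]] ^ [Q1 [Q2 num]]]
  [Q0 [Q1 [Q2 num]] ^ [Q0 [Q0 [Q1 [Q1 [Q2 num]] / [Q2 num]]] ^ [Q1 [Q2 num]]]]
  [Q0 [Q1 [Q2 num]] ^ [Q0 [Q1 [Q1 [Q2 num]] / [Q2 num]] ^ [Q0 [Q1 [Q2 num]]]]]

4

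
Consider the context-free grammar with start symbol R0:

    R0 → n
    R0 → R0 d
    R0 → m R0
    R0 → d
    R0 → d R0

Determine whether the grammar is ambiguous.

Ambiguous

Witness: d d

Derivation 1: R0 ⇒ R0 d ⇒ d d
Derivation 2: R0 ⇒ d R0 ⇒ d d

Two distinct leftmost derivations for the same string.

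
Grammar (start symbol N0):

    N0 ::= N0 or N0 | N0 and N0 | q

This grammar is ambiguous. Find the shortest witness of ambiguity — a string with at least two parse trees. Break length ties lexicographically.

length 1: no string has ≥2 trees
length 3: no string has ≥2 trees
length 5: q and q and q has 2 parse trees

Two derivations of q and q and q:
  N0 ⇒ N0 and N0 ⇒ N0 and N0 and N0 ⇒ q and N0 and N0 ⇒ q and q and N0 ⇒ q and q and q
  N0 ⇒ N0 and N0 ⇒ q and N0 ⇒ q and N0 and N0 ⇒ q and q and N0 ⇒ q and q and q

q and q and q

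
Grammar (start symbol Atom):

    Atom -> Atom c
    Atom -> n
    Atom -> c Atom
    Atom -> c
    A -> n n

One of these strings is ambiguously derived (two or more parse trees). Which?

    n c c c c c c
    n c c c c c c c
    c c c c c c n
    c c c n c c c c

c c c n c c c c

n c c c c c c: 1 tree
n c c c c c c c: 1 tree
c c c c c c n: 1 tree
c c c n c c c c: 35 trees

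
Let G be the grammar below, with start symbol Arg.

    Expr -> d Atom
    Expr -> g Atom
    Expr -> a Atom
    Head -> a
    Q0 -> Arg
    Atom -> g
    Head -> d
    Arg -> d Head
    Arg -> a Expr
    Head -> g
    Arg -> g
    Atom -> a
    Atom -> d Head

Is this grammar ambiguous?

Unambiguous

(Q0 is unreachable from Arg, so its rules don't affect L(Arg).) Each reachable nonterminal has at most one production per leading terminal, and all productions are right-linear; the derivation is determined token-by-token.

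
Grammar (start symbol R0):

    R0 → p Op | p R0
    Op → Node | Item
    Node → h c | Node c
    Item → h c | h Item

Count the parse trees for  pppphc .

Parse trees for pppphc:
  [R0 p [R0 p [R0 p [R0 p [Op [Node h c]]]]]]
  [R0 p [R0 p [R0 p [R0 p [Op [Item h c]]]]]]

2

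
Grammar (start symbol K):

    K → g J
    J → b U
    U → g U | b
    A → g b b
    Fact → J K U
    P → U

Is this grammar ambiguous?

(A, Fact, P are unreachable from K, so their rules don't affect L(K).) Each reachable nonterminal has at most one production per leading terminal, and all productions are right-linear; the derivation is determined token-by-token.

Unambiguous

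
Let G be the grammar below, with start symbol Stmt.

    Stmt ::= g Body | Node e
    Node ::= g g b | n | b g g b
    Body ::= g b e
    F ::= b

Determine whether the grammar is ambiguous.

Witness: g g b e

Derivation 1: Stmt ⇒ g Body ⇒ g g b e
Derivation 2: Stmt ⇒ Node e ⇒ g g b e

Two distinct leftmost derivations for the same string.

Ambiguous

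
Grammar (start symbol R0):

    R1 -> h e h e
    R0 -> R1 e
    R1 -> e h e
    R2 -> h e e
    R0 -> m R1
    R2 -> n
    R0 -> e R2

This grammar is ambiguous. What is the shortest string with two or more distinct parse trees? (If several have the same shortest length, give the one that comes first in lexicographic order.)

length 2: no string has ≥2 trees
length 4: e h e e has 2 parse trees

Two derivations of e h e e:
  R0 ⇒ R1 e ⇒ e h e e
  R0 ⇒ e R2 ⇒ e h e e

e h e e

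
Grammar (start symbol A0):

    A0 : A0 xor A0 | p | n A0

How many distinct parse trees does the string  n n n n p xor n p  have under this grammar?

5

Parse trees for n n n n p xor n p:
  [A0 [A0 n [A0 n [A0 n [A0 n [A0 p]]]]] xor [A0 n [A0 p]]]
  [A0 n [A0 [A0 n [A0 n [A0 n [A0 p]]]] xor [A0 n [A0 p]]]]
  [A0 n [A0 n [A0 [A0 n [A0 n [A0 p]]] xor [A0 n [A0 p]]]]]
  [A0 n [A0 n [A0 n [A0 [A0 n [A0 p]] xor [A0 n [A0 p]]]]]]
  [A0 n [A0 n [A0 n [A0 n [A0 [A0 p] xor [A0 n [A0 p]]]]]]]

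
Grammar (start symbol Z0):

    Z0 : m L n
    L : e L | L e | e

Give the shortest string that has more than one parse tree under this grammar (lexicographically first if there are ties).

m e e n

length 3: no string has ≥2 trees
length 4: m e e n has 2 parse trees

Two derivations of m e e n:
  Z0 ⇒ m L n ⇒ m e L n ⇒ m e e n
  Z0 ⇒ m L n ⇒ m L e n ⇒ m e e n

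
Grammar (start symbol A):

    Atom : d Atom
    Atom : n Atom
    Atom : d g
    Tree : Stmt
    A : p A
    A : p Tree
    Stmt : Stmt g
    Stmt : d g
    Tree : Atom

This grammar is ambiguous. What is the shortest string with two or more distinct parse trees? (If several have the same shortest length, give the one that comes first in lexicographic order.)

length 3: p d g has 2 parse trees

Two derivations of p d g:
  A ⇒ p Tree ⇒ p Stmt ⇒ p d g
  A ⇒ p Tree ⇒ p Atom ⇒ p d g

p d g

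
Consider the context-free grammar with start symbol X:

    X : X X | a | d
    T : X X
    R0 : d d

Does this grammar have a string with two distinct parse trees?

Ambiguous

Witness: a a a

Derivation 1: X ⇒ X X ⇒ X X X ⇒ a X X ⇒ a a X ⇒ a a a
Derivation 2: X ⇒ X X ⇒ a X ⇒ a X X ⇒ a a X ⇒ a a a

Two distinct leftmost derivations for the same string.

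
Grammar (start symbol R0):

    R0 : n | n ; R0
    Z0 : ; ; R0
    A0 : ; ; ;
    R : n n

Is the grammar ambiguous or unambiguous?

Only R0 is reachable from R0; ignoring the rest: The reachable grammar is A → atom sep A | atom. Each atom is followed by either the separator (recurse) or end-of-string (stop) — no choice point.

Unambiguous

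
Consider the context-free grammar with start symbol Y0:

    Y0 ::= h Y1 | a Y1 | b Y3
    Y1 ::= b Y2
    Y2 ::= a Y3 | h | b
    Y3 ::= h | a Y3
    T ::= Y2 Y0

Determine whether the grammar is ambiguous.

Unambiguous

(T is unreachable from Y0, so its rules don't affect L(Y0).) Restricted to the reachable nonterminals, every rule has the form A → t or A → t B, and no two rules for the same A share a first terminal. The grammar encodes a DFA — one run per string.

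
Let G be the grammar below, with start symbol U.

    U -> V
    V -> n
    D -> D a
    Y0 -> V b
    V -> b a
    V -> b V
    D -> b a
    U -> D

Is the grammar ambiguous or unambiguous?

Ambiguous

Witness: b a

Derivation 1: U ⇒ V ⇒ b a
Derivation 2: U ⇒ D ⇒ b a

Two distinct leftmost derivations for the same string.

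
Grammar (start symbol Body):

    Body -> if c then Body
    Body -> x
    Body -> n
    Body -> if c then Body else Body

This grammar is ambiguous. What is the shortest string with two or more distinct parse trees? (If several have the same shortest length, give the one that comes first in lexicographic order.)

length 1: no string has ≥2 trees
length 4: no string has ≥2 trees
length 6: no string has ≥2 trees
length 7: no string has ≥2 trees
length 9: if c then if c then n else n has 2 parse trees

Two derivations of if c then if c then n else n:
  Body ⇒ if c then Body ⇒ if c then if c then Body else Body ⇒ if c then if c then n else Body ⇒ if c then if c then n else n
  Body ⇒ if c then Body else Body ⇒ if c then if c then Body else Body ⇒ if c then if c then n else Body ⇒ if c then if c then n else n

if c then if c then n else n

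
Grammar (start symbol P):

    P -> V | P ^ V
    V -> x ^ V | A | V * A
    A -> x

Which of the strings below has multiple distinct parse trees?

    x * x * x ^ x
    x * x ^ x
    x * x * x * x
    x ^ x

x ^ x

x * x * x ^ x: 1 tree
x * x ^ x: 1 tree
x * x * x * x: 1 tree
x ^ x: 2 trees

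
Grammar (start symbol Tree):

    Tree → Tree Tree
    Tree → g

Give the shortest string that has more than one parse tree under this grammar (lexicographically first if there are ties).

length 1: no string has ≥2 trees
length 2: no string has ≥2 trees
length 3: g g g has 2 parse trees

Two derivations of g g g:
  Tree ⇒ Tree Tree ⇒ Tree Tree Tree ⇒ g Tree Tree ⇒ g g Tree ⇒ g g g
  Tree ⇒ Tree Tree ⇒ g Tree ⇒ g Tree Tree ⇒ g g Tree ⇒ g g g

g g g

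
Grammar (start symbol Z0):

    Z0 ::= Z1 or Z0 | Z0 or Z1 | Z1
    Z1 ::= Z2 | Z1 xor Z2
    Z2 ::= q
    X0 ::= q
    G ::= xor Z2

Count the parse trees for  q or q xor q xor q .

Parse trees for q or q xor q xor q:
  [Z0 [Z1 [Z2 q]] or [Z0 [Z1 [Z1 [Z1 [Z2 q]] xor [Z2 q]] xor [Z2 q]]]]
  [Z0 [Z0 [Z1 [Z2 q]]] or [Z1 [Z1 [Z1 [Z2 q]] xor [Z2 q]] xor [Z2 q]]]

2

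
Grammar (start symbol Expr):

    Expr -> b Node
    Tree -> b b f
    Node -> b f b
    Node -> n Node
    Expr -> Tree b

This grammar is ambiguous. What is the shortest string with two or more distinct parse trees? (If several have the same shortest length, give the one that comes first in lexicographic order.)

b b f b

length 4: b b f b has 2 parse trees

Two derivations of b b f b:
  Expr ⇒ b Node ⇒ b b f b
  Expr ⇒ Tree b ⇒ b b f b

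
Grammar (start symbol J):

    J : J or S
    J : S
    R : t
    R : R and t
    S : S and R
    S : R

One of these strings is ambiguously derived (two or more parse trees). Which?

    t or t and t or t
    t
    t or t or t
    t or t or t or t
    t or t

t or t and t or t

t or t and t or t: 2 trees
t: 1 tree
t or t or t: 1 tree
t or t or t or t: 1 tree
t or t: 1 tree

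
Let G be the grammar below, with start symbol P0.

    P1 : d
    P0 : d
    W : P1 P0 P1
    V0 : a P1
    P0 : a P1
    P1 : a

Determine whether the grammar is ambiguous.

Unambiguous

Only P0, P1 are reachable from P0; ignoring the rest: Restricted to the reachable nonterminals, every rule has the form A → t or A → t B, and no two rules for the same A share a first terminal. The grammar encodes a DFA — one run per string.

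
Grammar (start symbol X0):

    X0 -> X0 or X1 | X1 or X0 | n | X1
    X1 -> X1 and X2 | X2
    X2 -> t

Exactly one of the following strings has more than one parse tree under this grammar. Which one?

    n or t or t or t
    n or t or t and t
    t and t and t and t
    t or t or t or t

n or t or t or t: 1 tree
n or t or t and t: 1 tree
t and t and t and t: 1 tree
t or t or t or t: 8 trees

t or t or t or t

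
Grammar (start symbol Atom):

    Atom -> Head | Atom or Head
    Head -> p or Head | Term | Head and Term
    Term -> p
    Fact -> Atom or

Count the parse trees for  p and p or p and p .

Parse trees for p and p or p and p:
  [Atom [Atom [Head [Head [Term p]] and [Term p]]] or [Head [Head [Term p]] and [Term p]]]

1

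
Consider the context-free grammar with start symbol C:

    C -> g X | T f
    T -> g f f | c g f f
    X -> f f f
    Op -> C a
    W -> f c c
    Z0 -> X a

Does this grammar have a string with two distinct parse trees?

Ambiguous

Witness: g f f f

Derivation 1: C ⇒ g X ⇒ g f f f
Derivation 2: C ⇒ T f ⇒ g f f f

Two distinct leftmost derivations for the same string.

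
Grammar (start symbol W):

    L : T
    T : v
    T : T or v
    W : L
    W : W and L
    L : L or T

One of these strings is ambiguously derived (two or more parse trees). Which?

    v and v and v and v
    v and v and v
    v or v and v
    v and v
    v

v and v and v and v: 1 tree
v and v and v: 1 tree
v or v and v: 2 trees
v and v: 1 tree
v: 1 tree

v or v and v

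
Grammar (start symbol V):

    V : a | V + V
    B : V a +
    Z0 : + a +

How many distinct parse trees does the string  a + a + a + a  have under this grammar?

Parse trees for a + a + a + a:
  [V [V a] + [V [V a] + [V [V a] + [V a]]]]
  [V [V a] + [V [V [V a] + [V a]] + [V a]]]
  [V [V [V a] + [V a]] + [V [V a] + [V a]]]
  [V [V [V a] + [V [V a] + [V a]]] + [V a]]
  [V [V [V [V a] + [V a]] + [V a]] + [V a]]

5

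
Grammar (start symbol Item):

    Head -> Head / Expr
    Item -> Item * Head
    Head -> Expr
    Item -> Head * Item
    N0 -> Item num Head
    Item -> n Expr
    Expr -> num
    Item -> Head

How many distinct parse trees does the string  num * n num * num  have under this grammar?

2

Parse trees for num * n num * num:
  [Item [Item [Head [Expr num]] * [Item n [Expr num]]] * [Head [Expr num]]]
  [Item [Head [Expr num]] * [Item [Item n [Expr num]] * [Head [Expr num]]]]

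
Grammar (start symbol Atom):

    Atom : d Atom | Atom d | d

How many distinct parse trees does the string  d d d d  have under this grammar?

Parse trees for d d d d:
  [Atom d [Atom d [Atom d [Atom d]]]]
  [Atom d [Atom d [Atom [Atom d] d]]]
  [Atom d [Atom [Atom d [Atom d]] d]]
  [Atom d [Atom [Atom [Atom d] d] d]]
  [Atom [Atom d [Atom d [Atom d]]] d]
  [Atom [Atom d [Atom [Atom d] d]] d]
  [Atom [Atom [Atom d [Atom d]] d] d]
  [Atom [Atom [Atom [Atom d] d] d] d]

8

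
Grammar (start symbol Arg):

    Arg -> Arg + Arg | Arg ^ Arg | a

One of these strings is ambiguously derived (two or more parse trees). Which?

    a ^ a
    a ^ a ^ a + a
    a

a ^ a: 1 tree
a ^ a ^ a + a: 5 trees
a: 1 tree

a ^ a ^ a + a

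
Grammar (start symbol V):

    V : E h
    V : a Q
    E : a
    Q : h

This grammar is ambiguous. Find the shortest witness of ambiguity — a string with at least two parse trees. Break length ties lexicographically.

length 2: a h has 2 parse trees

Two derivations of a h:
  V ⇒ E h ⇒ a h
  V ⇒ a Q ⇒ a h

a h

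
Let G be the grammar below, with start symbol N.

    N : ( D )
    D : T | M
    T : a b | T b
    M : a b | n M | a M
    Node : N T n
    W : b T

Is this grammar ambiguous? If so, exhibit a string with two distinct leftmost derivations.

Ambiguous

Witness: ( a b )

Derivation 1: N ⇒ ( D ) ⇒ ( T ) ⇒ ( a b )
Derivation 2: N ⇒ ( D ) ⇒ ( M ) ⇒ ( a b )

Two distinct leftmost derivations for the same string.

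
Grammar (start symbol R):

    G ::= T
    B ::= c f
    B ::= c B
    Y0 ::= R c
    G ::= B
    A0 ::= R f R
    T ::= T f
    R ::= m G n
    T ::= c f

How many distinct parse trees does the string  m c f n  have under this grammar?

Parse trees for m c f n:
  [R m [G [T c f]] n]
  [R m [G [B c f]] n]

2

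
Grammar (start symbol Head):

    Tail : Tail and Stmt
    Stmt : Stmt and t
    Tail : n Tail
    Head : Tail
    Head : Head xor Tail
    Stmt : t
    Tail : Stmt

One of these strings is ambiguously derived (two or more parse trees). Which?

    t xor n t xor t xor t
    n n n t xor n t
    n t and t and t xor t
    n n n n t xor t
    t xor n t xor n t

t xor n t xor t xor t: 1 tree
n n n t xor n t: 1 tree
n t and t and t xor t: 8 trees
n n n n t xor t: 1 tree
t xor n t xor n t: 1 tree

n t and t and t xor t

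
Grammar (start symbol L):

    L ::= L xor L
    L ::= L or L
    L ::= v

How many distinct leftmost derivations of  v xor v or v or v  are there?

Parse trees for v xor v or v or v:
  [L [L v] xor [L [L v] or [L [L v] or [L v]]]]
  [L [L v] xor [L [L [L v] or [L v]] or [L v]]]
  [L [L [L v] xor [L v]] or [L [L v] or [L v]]]
  [L [L [L v] xor [L [L v] or [L v]]] or [L v]]
  [L [L [L [L v] xor [L v]] or [L v]] or [L v]]

5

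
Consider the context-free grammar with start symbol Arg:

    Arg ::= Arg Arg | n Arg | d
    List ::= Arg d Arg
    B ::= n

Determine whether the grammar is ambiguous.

Ambiguous

Witness: d d d

Derivation 1: Arg ⇒ Arg Arg ⇒ Arg Arg Arg ⇒ d Arg Arg ⇒ d d Arg ⇒ d d d
Derivation 2: Arg ⇒ Arg Arg ⇒ d Arg ⇒ d Arg Arg ⇒ d d Arg ⇒ d d d

Two distinct leftmost derivations for the same string.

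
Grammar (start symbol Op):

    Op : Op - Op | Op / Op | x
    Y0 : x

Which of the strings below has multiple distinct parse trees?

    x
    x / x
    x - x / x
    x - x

x: 1 tree
x / x: 1 tree
x - x / x: 2 trees
x - x: 1 tree

x - x / x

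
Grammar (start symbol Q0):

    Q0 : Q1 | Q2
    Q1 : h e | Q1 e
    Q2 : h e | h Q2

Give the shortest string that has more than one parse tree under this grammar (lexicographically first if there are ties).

length 2: h e has 2 parse trees

Two derivations of h e:
  Q0 ⇒ Q1 ⇒ h e
  Q0 ⇒ Q2 ⇒ h e

h e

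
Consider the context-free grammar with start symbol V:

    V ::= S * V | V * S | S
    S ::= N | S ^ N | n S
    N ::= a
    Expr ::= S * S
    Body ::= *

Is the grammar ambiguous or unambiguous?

Ambiguous

Witness: a * a

Derivation 1: V ⇒ S * V ⇒ N * V ⇒ a * V ⇒ a * S ⇒ a * N ⇒ a * a
Derivation 2: V ⇒ V * S ⇒ S * S ⇒ N * S ⇒ a * S ⇒ a * N ⇒ a * a

Two distinct leftmost derivations for the same string.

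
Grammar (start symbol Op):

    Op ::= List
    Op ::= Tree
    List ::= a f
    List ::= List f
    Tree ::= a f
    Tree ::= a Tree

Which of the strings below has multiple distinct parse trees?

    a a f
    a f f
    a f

a f

a a f: 1 tree
a f f: 1 tree
a f: 2 trees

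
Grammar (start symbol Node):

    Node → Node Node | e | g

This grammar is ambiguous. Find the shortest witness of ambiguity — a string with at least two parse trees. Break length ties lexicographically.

e e e

length 1: no string has ≥2 trees
length 2: no string has ≥2 trees
length 3: e e e has 2 parse trees

Two derivations of e e e:
  Node ⇒ Node Node ⇒ Node Node Node ⇒ e Node Node ⇒ e e Node ⇒ e e e
  Node ⇒ Node Node ⇒ e Node ⇒ e Node Node ⇒ e e Node ⇒ e e e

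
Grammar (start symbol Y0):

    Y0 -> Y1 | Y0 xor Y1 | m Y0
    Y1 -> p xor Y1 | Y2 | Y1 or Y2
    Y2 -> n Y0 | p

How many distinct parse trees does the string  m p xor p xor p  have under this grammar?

8

Parse trees for m p xor p xor p:
  [Y0 [Y0 m [Y0 [Y1 [Y2 p]]]] xor [Y1 p xor [Y1 [Y2 p]]]]
  [Y0 [Y0 [Y0 m [Y0 [Y1 [Y2 p]]]] xor [Y1 [Y2 p]]] xor [Y1 [Y2 p]]]
  [Y0 [Y0 m [Y0 [Y1 p xor [Y1 [Y2 p]]]]] xor [Y1 [Y2 p]]]
  [Y0 [Y0 m [Y0 [Y0 [Y1 [Y2 p]]] xor [Y1 [Y2 p]]]] xor [Y1 [Y2 p]]]
  [Y0 m [Y0 [Y1 p xor [Y1 p xor [Y1 [Y2 p]]]]]]
  [Y0 m [Y0 [Y0 [Y1 [Y2 p]]] xor [Y1 p xor [Y1 [Y2 p]]]]]
  [Y0 m [Y0 [Y0 [Y1 p xor [Y1 [Y2 p]]]] xor [Y1 [Y2 p]]]]
  [Y0 m [Y0 [Y0 [Y0 [Y1 [Y2 p]]] xor [Y1 [Y2 p]]] xor [Y1 [Y2 p]]]]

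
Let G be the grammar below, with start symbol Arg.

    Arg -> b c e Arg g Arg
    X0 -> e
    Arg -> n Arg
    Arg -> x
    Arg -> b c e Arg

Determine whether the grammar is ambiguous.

Witness: b c e b c e x g x

Derivation 1: Arg ⇒ b c e Arg g Arg ⇒ b c e b c e Arg g Arg ⇒ b c e b c e x g Arg ⇒ b c e b c e x g x
Derivation 2: Arg ⇒ b c e Arg ⇒ b c e b c e Arg g Arg ⇒ b c e b c e x g Arg ⇒ b c e b c e x g x

Two distinct leftmost derivations for the same string.

Ambiguous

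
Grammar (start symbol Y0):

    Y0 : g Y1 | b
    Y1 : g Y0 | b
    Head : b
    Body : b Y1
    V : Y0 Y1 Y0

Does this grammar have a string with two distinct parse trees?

Unambiguous

Only Y0, Y1 are reachable from Y0; ignoring the rest: Restricted to the reachable nonterminals, every rule has the form A → t or A → t B, and no two rules for the same A share a first terminal. The grammar encodes a DFA — one run per string.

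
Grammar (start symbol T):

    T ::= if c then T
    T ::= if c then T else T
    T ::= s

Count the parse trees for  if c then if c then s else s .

2

Parse trees for if c then if c then s else s:
  [T if c then [T if c then [T s] else [T s]]]
  [T if c then [T if c then [T s]] else [T s]]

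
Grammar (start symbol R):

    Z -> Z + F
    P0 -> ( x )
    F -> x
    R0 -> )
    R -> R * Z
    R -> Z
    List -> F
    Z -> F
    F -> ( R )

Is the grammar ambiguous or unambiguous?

(List, P0, R0 are unreachable from R, so their rules don't affect L(R).) R → R * Z | Z  ;  Z → Z + F | F  — a left-associative chain with F at the bottom. Each string factors uniquely by precedence.

Unambiguous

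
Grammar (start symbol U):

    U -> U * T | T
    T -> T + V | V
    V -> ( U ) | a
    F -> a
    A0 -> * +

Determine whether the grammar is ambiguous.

Only U, T, V are reachable from U; ignoring the rest: The grammar is stratified — U handles '*' (left-recursive), T handles '+', V atoms. Each operator has a fixed associativity and precedence level, so every string has one parse.

Unambiguous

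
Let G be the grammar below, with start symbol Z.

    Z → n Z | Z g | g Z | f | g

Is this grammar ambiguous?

Ambiguous

Witness: g g

Derivation 1: Z ⇒ Z g ⇒ g g
Derivation 2: Z ⇒ g Z ⇒ g g

Two distinct leftmost derivations for the same string.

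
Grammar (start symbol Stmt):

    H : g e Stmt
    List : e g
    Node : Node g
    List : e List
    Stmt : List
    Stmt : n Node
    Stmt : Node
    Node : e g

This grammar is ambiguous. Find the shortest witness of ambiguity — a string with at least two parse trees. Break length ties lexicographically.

e g

length 2: e g has 2 parse trees

Two derivations of e g:
  Stmt ⇒ List ⇒ e g
  Stmt ⇒ Node ⇒ e g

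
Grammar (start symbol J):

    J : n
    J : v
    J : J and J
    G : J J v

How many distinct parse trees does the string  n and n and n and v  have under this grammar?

5

Parse trees for n and n and n and v:
  [J [J n] and [J [J n] and [J [J n] and [J v]]]]
  [J [J n] and [J [J [J n] and [J n]] and [J v]]]
  [J [J [J n] and [J n]] and [J [J n] and [J v]]]
  [J [J [J n] and [J [J n] and [J n]]] and [J v]]
  [J [J [J [J n] and [J n]] and [J n]] and [J v]]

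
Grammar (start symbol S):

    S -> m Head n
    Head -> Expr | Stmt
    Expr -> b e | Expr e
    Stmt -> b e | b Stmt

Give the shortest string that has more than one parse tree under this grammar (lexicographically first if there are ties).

length 4: m b e n has 2 parse trees

Two derivations of m b e n:
  S ⇒ m Head n ⇒ m Expr n ⇒ m b e n
  S ⇒ m Head n ⇒ m Stmt n ⇒ m b e n

m b e n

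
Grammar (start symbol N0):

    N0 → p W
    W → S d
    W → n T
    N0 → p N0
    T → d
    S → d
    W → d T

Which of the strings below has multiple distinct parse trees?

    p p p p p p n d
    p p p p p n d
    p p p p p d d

p p p p p d d

p p p p p p n d: 1 tree
p p p p p n d: 1 tree
p p p p p d d: 2 trees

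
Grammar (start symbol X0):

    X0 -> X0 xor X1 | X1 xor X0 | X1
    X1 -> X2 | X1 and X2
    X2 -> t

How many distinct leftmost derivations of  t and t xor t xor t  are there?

Parse trees for t and t xor t xor t:
  [X0 [X0 [X0 [X1 [X1 [X2 t]] and [X2 t]]] xor [X1 [X2 t]]] xor [X1 [X2 t]]]
  [X0 [X0 [X1 [X1 [X2 t]] and [X2 t]] xor [X0 [X1 [X2 t]]]] xor [X1 [X2 t]]]
  [X0 [X1 [X1 [X2 t]] and [X2 t]] xor [X0 [X0 [X1 [X2 t]]] xor [X1 [X2 t]]]]
  [X0 [X1 [X1 [X2 t]] and [X2 t]] xor [X0 [X1 [X2 t]] xor [X0 [X1 [X2 t]]]]]

4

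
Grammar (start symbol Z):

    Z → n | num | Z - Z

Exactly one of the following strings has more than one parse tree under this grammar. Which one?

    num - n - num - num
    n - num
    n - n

num - n - num - num

num - n - num - num: 5 trees
n - num: 1 tree
n - n: 1 tree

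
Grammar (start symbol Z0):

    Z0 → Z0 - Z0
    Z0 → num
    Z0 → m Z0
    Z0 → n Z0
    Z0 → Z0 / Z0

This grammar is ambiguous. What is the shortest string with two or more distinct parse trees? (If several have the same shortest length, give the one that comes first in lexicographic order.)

length 1: no string has ≥2 trees
length 2: no string has ≥2 trees
length 3: no string has ≥2 trees
length 4: m num - num has 2 parse trees

Two derivations of m num - num:
  Z0 ⇒ Z0 - Z0 ⇒ m Z0 - Z0 ⇒ m num - Z0 ⇒ m num - num
  Z0 ⇒ m Z0 ⇒ m Z0 - Z0 ⇒ m num - Z0 ⇒ m num - num

m num - num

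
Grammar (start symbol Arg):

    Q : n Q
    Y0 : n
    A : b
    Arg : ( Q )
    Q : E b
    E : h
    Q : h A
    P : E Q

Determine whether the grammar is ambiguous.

Ambiguous

Witness: ( h b )

Derivation 1: Arg ⇒ ( Q ) ⇒ ( E b ) ⇒ ( h b )
Derivation 2: Arg ⇒ ( Q ) ⇒ ( h A ) ⇒ ( h b )

Two distinct leftmost derivations for the same string.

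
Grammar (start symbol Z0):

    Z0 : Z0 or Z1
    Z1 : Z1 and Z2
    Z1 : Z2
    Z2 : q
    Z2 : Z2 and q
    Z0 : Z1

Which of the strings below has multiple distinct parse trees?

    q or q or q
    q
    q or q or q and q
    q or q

q or q or q: 1 tree
q: 1 tree
q or q or q and q: 2 trees
q or q: 1 tree

q or q or q and q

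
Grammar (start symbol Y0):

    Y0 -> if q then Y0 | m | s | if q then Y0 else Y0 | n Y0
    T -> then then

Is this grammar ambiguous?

Ambiguous

Witness: if q then if q then m else m

Derivation 1: Y0 ⇒ if q then Y0 ⇒ if q then if q then Y0 else Y0 ⇒ if q then if q then m else Y0 ⇒ if q then if q then m else m
Derivation 2: Y0 ⇒ if q then Y0 else Y0 ⇒ if q then if q then Y0 else Y0 ⇒ if q then if q then m else Y0 ⇒ if q then if q then m else m

Two distinct leftmost derivations for the same string.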